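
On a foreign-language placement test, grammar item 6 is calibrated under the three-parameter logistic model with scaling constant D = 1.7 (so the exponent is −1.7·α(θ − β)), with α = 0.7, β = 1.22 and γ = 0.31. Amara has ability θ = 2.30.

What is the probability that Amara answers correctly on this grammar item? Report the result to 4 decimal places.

P(θ) = γ + (1 − γ) · 1 / (1 + exp(−D·α(θ − β)))
Exponent: 1.7 × 0.7 × (2.30 − 1.22) = 1.2852
1/(1 + e^{-1.2852}) = 0.7833
P = 0.31 + 0.69 × 0.7833 = 0.8505

0.8505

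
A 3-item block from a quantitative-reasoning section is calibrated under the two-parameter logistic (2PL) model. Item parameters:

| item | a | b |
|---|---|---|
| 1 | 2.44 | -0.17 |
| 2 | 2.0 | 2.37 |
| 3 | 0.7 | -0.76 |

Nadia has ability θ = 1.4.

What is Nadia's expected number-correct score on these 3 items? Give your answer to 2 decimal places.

1.92

P(θ) = 1 / (1 + exp(−a(θ − b)))
P_1 = 1/(1+e^{-3.8308}) = 0.9788
P_2 = 1/(1+e^{1.9400}) = 0.1256
P_3 = 1/(1+e^{-1.5120}) = 0.8194
E[score] = 0.9788 + 0.1256 + 0.8194 = 1.9238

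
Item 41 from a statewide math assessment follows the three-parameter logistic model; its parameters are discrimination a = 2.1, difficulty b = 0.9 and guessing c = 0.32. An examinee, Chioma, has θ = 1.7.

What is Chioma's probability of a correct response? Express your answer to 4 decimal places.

0.8932

P(θ) = c + (1 − c) · 1 / (1 + exp(−a(θ − b)))
Exponent: 2.1 × (1.7 − 0.9) = 1.6800
1/(1 + e^{-1.6800}) = 0.8429
P = 0.32 + 0.68 × 0.8429 = 0.8932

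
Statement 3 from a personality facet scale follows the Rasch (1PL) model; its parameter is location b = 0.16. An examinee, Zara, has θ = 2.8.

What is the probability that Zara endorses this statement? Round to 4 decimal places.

0.9334

P(θ) = 1 / (1 + exp(−(θ − b)))
Exponent: (2.8 − 0.16) = 2.6400
1/(1 + e^{-2.6400}) = 0.9334
P = 0.9334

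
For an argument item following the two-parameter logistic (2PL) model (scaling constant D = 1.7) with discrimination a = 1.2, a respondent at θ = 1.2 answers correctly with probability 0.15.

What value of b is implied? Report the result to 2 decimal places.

P(θ) = 1 / (1 + exp(−D·a(θ − b)))
logit(0.15) = ln(0.15/0.85) = -1.7346
b = θ − logit/(1.7·a) = 1.2 − (-1.7346)/2.0400 = 2.0503

2.05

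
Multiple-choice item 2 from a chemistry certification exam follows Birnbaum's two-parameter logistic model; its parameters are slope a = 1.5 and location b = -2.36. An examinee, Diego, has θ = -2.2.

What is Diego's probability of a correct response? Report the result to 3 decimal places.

0.560

P(θ) = 1 / (1 + exp(−a(θ − b)))
Exponent: 1.5 × (-2.2 − (-2.36)) = 0.2400
1/(1 + e^{-0.2400}) = 0.5597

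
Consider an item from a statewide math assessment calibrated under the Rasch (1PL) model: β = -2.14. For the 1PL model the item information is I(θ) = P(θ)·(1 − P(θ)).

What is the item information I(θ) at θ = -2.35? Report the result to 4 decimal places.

0.2473

P = 1/(1+e^{0.2100}) = 0.4477
P(1−P) = 0.4477 × 0.5523 = 0.2473
I = P(1−P) = 0.24726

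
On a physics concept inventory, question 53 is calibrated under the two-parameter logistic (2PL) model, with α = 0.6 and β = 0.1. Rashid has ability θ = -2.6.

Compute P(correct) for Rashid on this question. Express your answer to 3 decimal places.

P(θ) = 1 / (1 + exp(−α(θ − β)))
Exponent: 0.6 × (-2.6 − 0.1) = -1.6200
1/(1 + e^{1.6200}) = 0.1652

0.165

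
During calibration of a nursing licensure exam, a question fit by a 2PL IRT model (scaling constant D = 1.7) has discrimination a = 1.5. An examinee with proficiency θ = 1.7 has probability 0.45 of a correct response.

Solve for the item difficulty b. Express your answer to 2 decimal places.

P(θ) = 1 / (1 + exp(−D·a(θ − b)))
logit(0.45) = ln(0.45/0.55) = -0.2007
b = θ − logit/(1.7·a) = 1.7 − (-0.2007)/2.5500 = 1.7787

1.78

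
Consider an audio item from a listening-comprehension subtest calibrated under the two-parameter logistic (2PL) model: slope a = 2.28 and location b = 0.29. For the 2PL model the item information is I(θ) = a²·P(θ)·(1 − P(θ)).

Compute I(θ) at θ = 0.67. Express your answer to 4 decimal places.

1.0833

P = 1/(1+e^{-0.8664}) = 0.7040
P(1−P) = 0.7040 × 0.2960 = 0.2084
I = a² × P(1−P) = 2.28² × 0.2084 = 1.08327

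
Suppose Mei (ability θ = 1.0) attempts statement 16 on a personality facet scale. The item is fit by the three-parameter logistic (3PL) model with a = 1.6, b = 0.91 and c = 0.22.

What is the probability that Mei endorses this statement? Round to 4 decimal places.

0.6380

P(θ) = c + (1 − c) · 1 / (1 + exp(−a(θ − b)))
Exponent: 1.6 × (1.0 − 0.91) = 0.1440
1/(1 + e^{-0.1440}) = 0.5359
P = 0.22 + 0.78 × 0.5359 = 0.6380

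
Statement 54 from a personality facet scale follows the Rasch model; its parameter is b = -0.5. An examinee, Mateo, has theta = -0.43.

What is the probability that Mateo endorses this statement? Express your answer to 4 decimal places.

P(theta) = 1 / (1 + exp(−(theta − b)))
Exponent: (-0.43 − (-0.5)) = 0.0700
1/(1 + e^{-0.0700}) = 0.5175
P = 0.5175

0.5175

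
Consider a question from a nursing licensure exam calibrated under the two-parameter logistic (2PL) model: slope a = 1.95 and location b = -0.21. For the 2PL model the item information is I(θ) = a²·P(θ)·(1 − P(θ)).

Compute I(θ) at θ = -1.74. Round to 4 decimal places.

0.1744

P = 1/(1+e^{2.9835}) = 0.0482
P(1−P) = 0.0482 × 0.9518 = 0.0459
I = a² × P(1−P) = 1.95² × 0.0459 = 0.17437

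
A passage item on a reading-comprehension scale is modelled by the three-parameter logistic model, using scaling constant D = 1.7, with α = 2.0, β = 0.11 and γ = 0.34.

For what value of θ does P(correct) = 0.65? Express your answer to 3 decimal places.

0.074

P(θ) = γ + (1 − γ) · 1 / (1 + exp(−D·α(θ − β)))
Remove guessing floor: (0.65 − 0.34)/(1 − 0.34) = 0.4697
logit = ln(0.4697/0.5303) = -0.1214
θ = β + logit/(1.7·α) = 0.11 + (-0.1214)/3.4000 = 0.0743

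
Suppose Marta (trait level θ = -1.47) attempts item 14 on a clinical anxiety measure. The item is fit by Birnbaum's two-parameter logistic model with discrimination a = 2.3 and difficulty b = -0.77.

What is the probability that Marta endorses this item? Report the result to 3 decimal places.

P(θ) = 1 / (1 + exp(−a(θ − b)))
Exponent: 2.3 × (-1.47 − (-0.77)) = -1.6100
1/(1 + e^{1.6100}) = 0.1666

0.167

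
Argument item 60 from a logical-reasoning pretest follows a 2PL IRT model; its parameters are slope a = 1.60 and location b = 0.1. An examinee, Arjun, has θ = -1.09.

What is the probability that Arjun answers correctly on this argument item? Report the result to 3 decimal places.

0.130

P(θ) = 1 / (1 + exp(−a(θ − b)))
Exponent: 1.60 × (-1.09 − 0.1) = -1.9040
1/(1 + e^{1.9040}) = 0.1297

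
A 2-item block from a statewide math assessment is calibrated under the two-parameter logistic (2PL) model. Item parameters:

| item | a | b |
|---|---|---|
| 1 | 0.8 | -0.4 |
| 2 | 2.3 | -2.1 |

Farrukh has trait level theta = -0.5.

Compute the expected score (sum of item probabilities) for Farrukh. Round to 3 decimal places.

1.455

P(theta) = 1 / (1 + exp(−a(theta − b)))
P_1 = 1/(1+e^{0.0800}) = 0.4800
P_2 = 1/(1+e^{-3.6800}) = 0.9754
E[score] = 0.4800 + 0.9754 = 1.4554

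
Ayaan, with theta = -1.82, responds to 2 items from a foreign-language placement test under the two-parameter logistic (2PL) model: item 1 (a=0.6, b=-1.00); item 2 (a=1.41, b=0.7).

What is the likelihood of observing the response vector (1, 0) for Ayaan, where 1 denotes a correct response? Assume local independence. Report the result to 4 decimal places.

P(theta) = 1 / (1 + exp(−a(theta − b)))
P_1 = 1/(1+e^{0.4920}) = 0.3794
P_2 = 1/(1+e^{3.5532}) = 0.0278
L = P_1 × (1−P_2) = 0.3794 × 0.9722 = 0.36886

0.3689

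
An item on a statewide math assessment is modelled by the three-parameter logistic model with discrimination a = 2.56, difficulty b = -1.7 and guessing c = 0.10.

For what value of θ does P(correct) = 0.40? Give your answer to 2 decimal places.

-1.97

P(θ) = c + (1 − c) · 1 / (1 + exp(−a(θ − b)))
Remove guessing floor: (0.40 − 0.10)/(1 − 0.10) = 0.3333
logit = ln(0.3333/0.6667) = -0.6931
θ = b + logit/(a) = -1.7 + (-0.6931)/2.5600 = -1.9708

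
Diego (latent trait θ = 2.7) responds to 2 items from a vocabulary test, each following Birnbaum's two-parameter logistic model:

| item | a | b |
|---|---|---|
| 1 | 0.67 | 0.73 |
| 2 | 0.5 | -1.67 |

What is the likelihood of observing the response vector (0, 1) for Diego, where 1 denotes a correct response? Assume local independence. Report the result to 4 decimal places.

P(θ) = 1 / (1 + exp(−a(θ − b)))
P_1 = 1/(1+e^{-1.3199}) = 0.7892
P_2 = 1/(1+e^{-2.1850}) = 0.8989
L = (1−P_1) × P_2 = 0.2108 × 0.8989 = 0.18952

0.1895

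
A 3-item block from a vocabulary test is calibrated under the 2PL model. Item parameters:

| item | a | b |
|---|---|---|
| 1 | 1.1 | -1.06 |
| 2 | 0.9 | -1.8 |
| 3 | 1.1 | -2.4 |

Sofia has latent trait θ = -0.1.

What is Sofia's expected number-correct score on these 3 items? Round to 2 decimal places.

P(θ) = 1 / (1 + exp(−a(θ − b)))
P_1 = 1/(1+e^{-1.0560}) = 0.7419
P_2 = 1/(1+e^{-1.5300}) = 0.8220
P_3 = 1/(1+e^{-2.5300}) = 0.9262
E[score] = 0.7419 + 0.8220 + 0.9262 = 2.4902

2.49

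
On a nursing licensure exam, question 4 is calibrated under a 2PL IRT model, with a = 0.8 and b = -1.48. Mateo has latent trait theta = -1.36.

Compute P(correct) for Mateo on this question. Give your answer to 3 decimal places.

P(theta) = 1 / (1 + exp(−a(theta − b)))
Exponent: 0.8 × (-1.36 − (-1.48)) = 0.0960
1/(1 + e^{-0.0960}) = 0.5240

0.524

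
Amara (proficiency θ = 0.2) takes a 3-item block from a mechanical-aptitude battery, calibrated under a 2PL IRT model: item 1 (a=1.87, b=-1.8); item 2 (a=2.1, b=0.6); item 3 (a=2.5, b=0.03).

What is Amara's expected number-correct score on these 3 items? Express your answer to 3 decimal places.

P(θ) = 1 / (1 + exp(−a(θ − b)))
P_1 = 1/(1+e^{-3.7400}) = 0.9768
P_2 = 1/(1+e^{0.8400}) = 0.3015
P_3 = 1/(1+e^{-0.4250}) = 0.6047
E[score] = 0.9768 + 0.3015 + 0.6047 = 1.8830

1.883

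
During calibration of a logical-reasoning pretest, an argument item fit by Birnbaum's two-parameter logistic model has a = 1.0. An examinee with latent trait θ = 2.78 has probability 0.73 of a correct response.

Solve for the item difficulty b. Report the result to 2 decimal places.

1.79

P(θ) = 1 / (1 + exp(−a(θ − b)))
logit(0.73) = ln(0.73/0.27) = 0.9946
b = θ − logit/(a) = 2.78 − 0.9946/1.0000 = 1.7854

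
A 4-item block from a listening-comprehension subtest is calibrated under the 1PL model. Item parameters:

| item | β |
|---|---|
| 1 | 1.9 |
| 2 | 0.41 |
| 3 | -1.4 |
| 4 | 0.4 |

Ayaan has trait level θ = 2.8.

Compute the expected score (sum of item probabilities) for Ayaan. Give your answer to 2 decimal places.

3.53

P(θ) = 1 / (1 + exp(−(θ − β)))
P_1 = 1/(1+e^{-0.9000}) = 0.7109
P_2 = 1/(1+e^{-2.3900}) = 0.9161
P_3 = 1/(1+e^{-4.2000}) = 0.9852
P_4 = 1/(1+e^{-2.4000}) = 0.9168
E[score] = 0.7109 + 0.9161 + 0.9852 + 0.9168 = 3.5291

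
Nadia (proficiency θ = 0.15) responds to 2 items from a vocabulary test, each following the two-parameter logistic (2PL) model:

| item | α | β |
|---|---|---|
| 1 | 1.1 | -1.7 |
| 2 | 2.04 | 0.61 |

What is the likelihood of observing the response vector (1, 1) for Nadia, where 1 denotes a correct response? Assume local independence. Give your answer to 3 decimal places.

P(θ) = 1 / (1 + exp(−α(θ − β)))
P_1 = 1/(1+e^{-2.0350}) = 0.8844
P_2 = 1/(1+e^{0.9384}) = 0.2812
L = P_1 × P_2 = 0.8844 × 0.2812 = 0.24872

0.249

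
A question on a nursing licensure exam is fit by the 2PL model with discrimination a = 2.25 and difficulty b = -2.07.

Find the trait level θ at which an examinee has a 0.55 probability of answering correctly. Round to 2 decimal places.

P(θ) = 1 / (1 + exp(−a(θ − b)))
logit = ln(0.5500/0.4500) = 0.2007
θ = b + logit/(a) = -2.07 + 0.2007/2.2500 = -1.9808

-1.98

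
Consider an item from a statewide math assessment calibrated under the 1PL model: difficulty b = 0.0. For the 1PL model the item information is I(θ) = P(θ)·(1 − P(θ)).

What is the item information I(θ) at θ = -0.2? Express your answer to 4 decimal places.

P = 1/(1+e^{0.2000}) = 0.4502
P(1−P) = 0.4502 × 0.5498 = 0.2475
I = P(1−P) = 0.24752

0.2475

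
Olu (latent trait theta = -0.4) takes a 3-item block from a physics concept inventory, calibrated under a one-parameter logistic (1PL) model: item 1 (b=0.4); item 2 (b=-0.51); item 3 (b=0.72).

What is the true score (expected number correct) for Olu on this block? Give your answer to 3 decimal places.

1.084

P(theta) = 1 / (1 + exp(−(theta − b)))
P_1 = 1/(1+e^{0.8000}) = 0.3100
P_2 = 1/(1+e^{-0.1100}) = 0.5275
P_3 = 1/(1+e^{1.1200}) = 0.2460
E[score] = 0.3100 + 0.5275 + 0.2460 = 1.0835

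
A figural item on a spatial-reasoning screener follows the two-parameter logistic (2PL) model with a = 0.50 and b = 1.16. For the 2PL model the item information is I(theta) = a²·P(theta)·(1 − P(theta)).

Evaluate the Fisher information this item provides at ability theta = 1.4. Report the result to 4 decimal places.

P = 1/(1+e^{-0.1200}) = 0.5300
P(1−P) = 0.5300 × 0.4700 = 0.2491
I = a² × P(1−P) = 0.50² × 0.2491 = 0.06228

0.0623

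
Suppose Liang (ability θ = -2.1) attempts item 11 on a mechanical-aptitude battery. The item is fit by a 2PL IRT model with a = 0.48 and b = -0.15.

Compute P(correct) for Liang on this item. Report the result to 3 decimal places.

0.282

P(θ) = 1 / (1 + exp(−a(θ − b)))
Exponent: 0.48 × (-2.1 − (-0.15)) = -0.9360
1/(1 + e^{0.9360}) = 0.2817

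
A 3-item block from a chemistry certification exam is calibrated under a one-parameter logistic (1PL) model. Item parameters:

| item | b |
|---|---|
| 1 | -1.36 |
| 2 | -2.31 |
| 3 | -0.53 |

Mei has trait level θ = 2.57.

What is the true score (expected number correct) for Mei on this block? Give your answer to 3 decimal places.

2.930

P(θ) = 1 / (1 + exp(−(θ − b)))
P_1 = 1/(1+e^{-3.9300}) = 0.9807
P_2 = 1/(1+e^{-4.8800}) = 0.9925
P_3 = 1/(1+e^{-3.1000}) = 0.9569
E[score] = 0.9807 + 0.9925 + 0.9569 = 2.9301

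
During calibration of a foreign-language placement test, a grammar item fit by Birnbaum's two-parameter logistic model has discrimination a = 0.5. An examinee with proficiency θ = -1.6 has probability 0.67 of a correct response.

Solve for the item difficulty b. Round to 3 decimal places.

-3.016

P(θ) = 1 / (1 + exp(−a(θ − b)))
logit(0.67) = ln(0.67/0.33) = 0.7082
b = θ − logit/(a) = -1.6 − 0.7082/0.5000 = -3.0164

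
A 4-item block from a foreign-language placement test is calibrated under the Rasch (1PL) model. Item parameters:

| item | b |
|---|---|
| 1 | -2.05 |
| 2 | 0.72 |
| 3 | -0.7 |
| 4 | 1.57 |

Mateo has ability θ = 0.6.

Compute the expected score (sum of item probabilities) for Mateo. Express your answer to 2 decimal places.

2.46

P(θ) = 1 / (1 + exp(−(θ − b)))
P_1 = 1/(1+e^{-2.6500}) = 0.9340
P_2 = 1/(1+e^{0.1200}) = 0.4700
P_3 = 1/(1+e^{-1.3000}) = 0.7858
P_4 = 1/(1+e^{0.9700}) = 0.2749
E[score] = 0.9340 + 0.4700 + 0.7858 + 0.2749 = 2.4648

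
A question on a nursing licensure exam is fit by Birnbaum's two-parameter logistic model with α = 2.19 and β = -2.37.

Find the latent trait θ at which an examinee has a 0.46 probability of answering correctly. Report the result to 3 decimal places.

P(θ) = 1 / (1 + exp(−α(θ − β)))
logit = ln(0.4600/0.5400) = -0.1603
θ = β + logit/(α) = -2.37 + (-0.1603)/2.1900 = -2.4432

-2.443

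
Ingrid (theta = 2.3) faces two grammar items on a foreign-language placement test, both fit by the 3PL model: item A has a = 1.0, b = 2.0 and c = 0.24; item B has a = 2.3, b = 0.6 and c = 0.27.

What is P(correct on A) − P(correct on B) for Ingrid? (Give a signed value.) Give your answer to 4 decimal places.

P(theta) = c + (1 − c) · 1 / (1 + exp(−a(theta − b)))
P_A = 0.6766
P_B = 0.9857
P_A − P_B = -0.3091

-0.3091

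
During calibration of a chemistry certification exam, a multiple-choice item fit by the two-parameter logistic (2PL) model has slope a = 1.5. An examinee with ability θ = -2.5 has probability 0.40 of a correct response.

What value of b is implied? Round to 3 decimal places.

P(θ) = 1 / (1 + exp(−a(θ − b)))
logit(0.40) = ln(0.40/0.60) = -0.4055
b = θ − logit/(a) = -2.5 − (-0.4055)/1.5000 = -2.2297

-2.230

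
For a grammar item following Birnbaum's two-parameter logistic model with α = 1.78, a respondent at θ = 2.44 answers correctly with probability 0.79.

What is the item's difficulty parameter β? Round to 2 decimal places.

1.70

P(θ) = 1 / (1 + exp(−α(θ − β)))
logit(0.79) = ln(0.79/0.21) = 1.3249
β = θ − logit/(α) = 2.44 − 1.3249/1.7800 = 1.6957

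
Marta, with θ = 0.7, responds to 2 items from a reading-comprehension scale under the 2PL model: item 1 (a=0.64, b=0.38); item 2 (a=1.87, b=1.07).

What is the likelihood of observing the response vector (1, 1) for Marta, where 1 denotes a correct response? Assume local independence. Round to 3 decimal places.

0.184

P(θ) = 1 / (1 + exp(−a(θ − b)))
P_1 = 1/(1+e^{-0.2048}) = 0.5510
P_2 = 1/(1+e^{0.6919}) = 0.3336
L = P_1 × P_2 = 0.5510 × 0.3336 = 0.18383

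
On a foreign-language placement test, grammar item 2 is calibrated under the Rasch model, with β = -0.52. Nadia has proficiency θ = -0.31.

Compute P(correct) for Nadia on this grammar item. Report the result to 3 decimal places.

P(θ) = 1 / (1 + exp(−(θ − β)))
Exponent: (-0.31 − (-0.52)) = 0.2100
1/(1 + e^{-0.2100}) = 0.5523
P = 0.5523

0.552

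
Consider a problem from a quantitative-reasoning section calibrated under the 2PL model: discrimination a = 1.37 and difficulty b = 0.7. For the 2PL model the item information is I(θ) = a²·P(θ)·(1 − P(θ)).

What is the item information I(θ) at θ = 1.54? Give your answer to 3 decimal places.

0.343

P = 1/(1+e^{-1.1508}) = 0.7597
P(1−P) = 0.7597 × 0.2403 = 0.1826
I = a² × P(1−P) = 1.37² × 0.1826 = 0.34268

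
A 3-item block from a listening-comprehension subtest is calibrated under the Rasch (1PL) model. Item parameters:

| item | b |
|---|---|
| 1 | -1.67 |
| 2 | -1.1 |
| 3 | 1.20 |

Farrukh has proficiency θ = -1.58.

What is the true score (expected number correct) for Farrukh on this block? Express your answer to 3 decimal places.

P(θ) = 1 / (1 + exp(−(θ − b)))
P_1 = 1/(1+e^{-0.0900}) = 0.5225
P_2 = 1/(1+e^{0.4800}) = 0.3823
P_3 = 1/(1+e^{2.7800}) = 0.0584
E[score] = 0.5225 + 0.3823 + 0.0584 = 0.9632

0.963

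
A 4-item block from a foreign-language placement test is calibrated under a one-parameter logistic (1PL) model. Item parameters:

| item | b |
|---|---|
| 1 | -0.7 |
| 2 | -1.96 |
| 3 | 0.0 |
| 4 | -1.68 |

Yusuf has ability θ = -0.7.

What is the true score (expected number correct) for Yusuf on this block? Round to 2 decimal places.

2.34

P(θ) = 1 / (1 + exp(−(θ − b)))
P_1 = 1/(1+e^{0.0000}) = 0.5000
P_2 = 1/(1+e^{-1.2600}) = 0.7790
P_3 = 1/(1+e^{0.7000}) = 0.3318
P_4 = 1/(1+e^{-0.9800}) = 0.7271
E[score] = 0.5000 + 0.7790 + 0.3318 + 0.7271 = 2.3379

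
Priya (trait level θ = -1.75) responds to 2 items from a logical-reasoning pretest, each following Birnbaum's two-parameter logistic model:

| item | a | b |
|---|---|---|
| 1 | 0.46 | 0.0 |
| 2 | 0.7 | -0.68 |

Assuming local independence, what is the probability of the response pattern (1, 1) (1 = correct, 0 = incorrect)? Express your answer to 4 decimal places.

P(θ) = 1 / (1 + exp(−a(θ − b)))
P_1 = 1/(1+e^{0.8050}) = 0.3090
P_2 = 1/(1+e^{0.7490}) = 0.3210
L = P_1 × P_2 = 0.3090 × 0.3210 = 0.09919

0.0992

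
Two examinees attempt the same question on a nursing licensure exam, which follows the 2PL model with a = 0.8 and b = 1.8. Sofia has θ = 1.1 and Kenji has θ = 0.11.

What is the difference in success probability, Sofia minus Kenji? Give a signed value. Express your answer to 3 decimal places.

0.158

P(θ) = 1 / (1 + exp(−a(θ − b)))
P(Sofia) = 0.3635  [exponent -0.5600]
P(Kenji) = 0.2055  [exponent -1.3520]
Difference = 0.3635 − 0.2055 = 0.1580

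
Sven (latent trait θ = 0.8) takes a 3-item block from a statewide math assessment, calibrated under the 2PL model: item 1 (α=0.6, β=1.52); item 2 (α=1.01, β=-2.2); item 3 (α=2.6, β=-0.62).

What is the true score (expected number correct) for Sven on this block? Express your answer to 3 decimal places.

2.323

P(θ) = 1 / (1 + exp(−α(θ − β)))
P_1 = 1/(1+e^{0.4320}) = 0.3936
P_2 = 1/(1+e^{-3.0300}) = 0.9539
P_3 = 1/(1+e^{-3.6920}) = 0.9757
E[score] = 0.3936 + 0.9539 + 0.9757 = 2.3232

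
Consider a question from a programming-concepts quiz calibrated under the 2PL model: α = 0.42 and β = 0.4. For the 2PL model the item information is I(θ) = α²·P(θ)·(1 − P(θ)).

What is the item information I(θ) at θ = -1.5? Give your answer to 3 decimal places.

0.038

P = 1/(1+e^{0.7980}) = 0.3105
P(1−P) = 0.3105 × 0.6895 = 0.2141
I = α² × P(1−P) = 0.42² × 0.2141 = 0.03776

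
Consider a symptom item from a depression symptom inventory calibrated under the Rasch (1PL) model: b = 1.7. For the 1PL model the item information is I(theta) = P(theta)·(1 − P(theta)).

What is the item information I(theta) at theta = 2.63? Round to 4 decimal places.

0.2029

P = 1/(1+e^{-0.9300}) = 0.7171
P(1−P) = 0.7171 × 0.2829 = 0.2029
I = P(1−P) = 0.20288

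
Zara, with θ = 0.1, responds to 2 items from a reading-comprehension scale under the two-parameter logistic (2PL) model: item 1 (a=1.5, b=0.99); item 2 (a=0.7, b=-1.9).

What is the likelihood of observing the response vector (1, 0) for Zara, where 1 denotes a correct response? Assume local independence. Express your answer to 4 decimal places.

0.0412

P(θ) = 1 / (1 + exp(−a(θ − b)))
P_1 = 1/(1+e^{1.3350}) = 0.2083
P_2 = 1/(1+e^{-1.4000}) = 0.8022
L = P_1 × (1−P_2) = 0.2083 × 0.1978 = 0.04121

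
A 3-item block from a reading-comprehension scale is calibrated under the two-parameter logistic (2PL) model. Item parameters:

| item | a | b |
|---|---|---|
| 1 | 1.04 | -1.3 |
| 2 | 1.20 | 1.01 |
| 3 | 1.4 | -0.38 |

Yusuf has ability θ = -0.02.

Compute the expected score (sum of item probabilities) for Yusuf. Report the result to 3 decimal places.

P(θ) = 1 / (1 + exp(−a(θ − b)))
P_1 = 1/(1+e^{-1.3312}) = 0.7910
P_2 = 1/(1+e^{1.2360}) = 0.2251
P_3 = 1/(1+e^{-0.5040}) = 0.6234
E[score] = 0.7910 + 0.2251 + 0.6234 = 1.6396

1.640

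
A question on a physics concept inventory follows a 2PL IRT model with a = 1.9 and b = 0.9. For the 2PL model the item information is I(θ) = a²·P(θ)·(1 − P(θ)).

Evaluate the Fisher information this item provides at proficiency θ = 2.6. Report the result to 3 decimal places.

0.132

P = 1/(1+e^{-3.2300}) = 0.9619
P(1−P) = 0.9619 × 0.0381 = 0.0366
I = a² × P(1−P) = 1.9² × 0.0366 = 0.13214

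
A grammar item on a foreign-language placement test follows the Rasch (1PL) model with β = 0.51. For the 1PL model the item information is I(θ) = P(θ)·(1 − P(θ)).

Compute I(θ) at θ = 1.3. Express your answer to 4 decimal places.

P = 1/(1+e^{-0.7900}) = 0.6878
P(1−P) = 0.6878 × 0.3122 = 0.2147
I = P(1−P) = 0.21472

0.2147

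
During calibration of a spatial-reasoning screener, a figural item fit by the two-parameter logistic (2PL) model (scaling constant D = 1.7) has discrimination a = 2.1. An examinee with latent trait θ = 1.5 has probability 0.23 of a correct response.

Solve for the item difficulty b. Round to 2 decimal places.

1.84

P(θ) = 1 / (1 + exp(−D·a(θ − b)))
logit(0.23) = ln(0.23/0.77) = -1.2083
b = θ − logit/(1.7·a) = 1.5 − (-1.2083)/3.5700 = 1.8385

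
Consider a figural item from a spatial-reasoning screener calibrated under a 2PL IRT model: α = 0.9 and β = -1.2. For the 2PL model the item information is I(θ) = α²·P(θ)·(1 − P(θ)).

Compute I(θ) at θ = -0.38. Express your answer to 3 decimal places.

P = 1/(1+e^{-0.7380}) = 0.6766
P(1−P) = 0.6766 × 0.3234 = 0.2188
I = α² × P(1−P) = 0.9² × 0.2188 = 0.17725

0.177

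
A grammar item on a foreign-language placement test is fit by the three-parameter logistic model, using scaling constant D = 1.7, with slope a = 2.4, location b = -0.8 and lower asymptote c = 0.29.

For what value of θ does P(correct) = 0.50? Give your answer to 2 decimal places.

P(θ) = c + (1 − c) · 1 / (1 + exp(−D·a(θ − b)))
Remove guessing floor: (0.50 − 0.29)/(1 − 0.29) = 0.2958
logit = ln(0.2958/0.7042) = -0.8675
θ = b + logit/(1.7·a) = -0.8 + (-0.8675)/4.0800 = -1.0126

-1.01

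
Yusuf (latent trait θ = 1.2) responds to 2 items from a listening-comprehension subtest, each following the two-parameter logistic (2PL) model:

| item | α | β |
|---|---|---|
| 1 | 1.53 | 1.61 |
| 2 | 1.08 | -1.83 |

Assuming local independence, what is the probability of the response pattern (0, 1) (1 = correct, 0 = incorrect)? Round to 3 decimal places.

P(θ) = 1 / (1 + exp(−α(θ − β)))
P_1 = 1/(1+e^{0.6273}) = 0.3481
P_2 = 1/(1+e^{-3.2724}) = 0.9635
L = (1−P_1) × P_2 = 0.6519 × 0.9635 = 0.62806

0.628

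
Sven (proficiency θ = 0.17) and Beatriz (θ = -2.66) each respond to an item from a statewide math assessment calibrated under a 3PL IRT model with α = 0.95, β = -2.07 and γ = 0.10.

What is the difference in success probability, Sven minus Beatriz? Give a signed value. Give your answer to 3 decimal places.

P(θ) = γ + (1 − γ) · 1 / (1 + exp(−α(θ − β)))
P(Sven) = 0.9042  [exponent 2.1280]
P(Beatriz) = 0.4271  [exponent -0.5605]
Difference = 0.9042 − 0.4271 = 0.4771

0.477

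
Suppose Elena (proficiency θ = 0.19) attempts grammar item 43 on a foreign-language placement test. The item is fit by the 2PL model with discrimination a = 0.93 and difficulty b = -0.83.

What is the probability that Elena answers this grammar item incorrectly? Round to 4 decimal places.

P(θ) = 1 / (1 + exp(−a(θ − b)))
Exponent: 0.93 × (0.19 − (-0.83)) = 0.9486
1/(1 + e^{-0.9486}) = 0.7208
P(incorrect) = 1 − 0.7208 = 0.2792

0.2792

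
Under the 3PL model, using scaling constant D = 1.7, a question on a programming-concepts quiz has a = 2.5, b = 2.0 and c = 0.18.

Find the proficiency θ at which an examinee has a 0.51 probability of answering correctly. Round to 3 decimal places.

P(θ) = c + (1 − c) · 1 / (1 + exp(−D·a(θ − b)))
Remove guessing floor: (0.51 − 0.18)/(1 − 0.18) = 0.4024
logit = ln(0.4024/0.5976) = -0.3953
θ = b + logit/(1.7·a) = 2.0 + (-0.3953)/4.2500 = 1.9070

1.907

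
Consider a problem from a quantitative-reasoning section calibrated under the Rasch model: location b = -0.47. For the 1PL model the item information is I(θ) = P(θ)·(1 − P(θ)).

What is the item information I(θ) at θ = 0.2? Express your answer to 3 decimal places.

P = 1/(1+e^{-0.6700}) = 0.6615
P(1−P) = 0.6615 × 0.3385 = 0.2239
I = P(1−P) = 0.22392

0.224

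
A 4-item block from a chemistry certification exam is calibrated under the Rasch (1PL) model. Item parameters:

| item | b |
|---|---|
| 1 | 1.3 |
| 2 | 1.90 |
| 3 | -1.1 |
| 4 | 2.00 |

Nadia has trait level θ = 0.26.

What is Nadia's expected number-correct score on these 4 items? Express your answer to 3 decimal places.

P(θ) = 1 / (1 + exp(−(θ − b)))
P_1 = 1/(1+e^{1.0400}) = 0.2611
P_2 = 1/(1+e^{1.6400}) = 0.1625
P_3 = 1/(1+e^{-1.3600}) = 0.7958
P_4 = 1/(1+e^{1.7400}) = 0.1493
E[score] = 0.2611 + 0.1625 + 0.7958 + 0.1493 = 1.3687

1.369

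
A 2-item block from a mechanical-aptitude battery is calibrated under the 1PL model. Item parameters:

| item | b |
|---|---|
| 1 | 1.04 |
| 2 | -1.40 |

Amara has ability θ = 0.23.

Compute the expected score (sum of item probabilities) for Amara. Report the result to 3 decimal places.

P(θ) = 1 / (1 + exp(−(θ − b)))
P_1 = 1/(1+e^{0.8100}) = 0.3079
P_2 = 1/(1+e^{-1.6300}) = 0.8362
E[score] = 0.3079 + 0.8362 = 1.1441

1.144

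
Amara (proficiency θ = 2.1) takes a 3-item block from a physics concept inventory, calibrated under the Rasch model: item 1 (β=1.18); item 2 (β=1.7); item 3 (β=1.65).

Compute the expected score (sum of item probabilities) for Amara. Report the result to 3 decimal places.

1.924

P(θ) = 1 / (1 + exp(−(θ − β)))
P_1 = 1/(1+e^{-0.9200}) = 0.7150
P_2 = 1/(1+e^{-0.4000}) = 0.5987
P_3 = 1/(1+e^{-0.4500}) = 0.6106
E[score] = 0.7150 + 0.5987 + 0.6106 = 1.9244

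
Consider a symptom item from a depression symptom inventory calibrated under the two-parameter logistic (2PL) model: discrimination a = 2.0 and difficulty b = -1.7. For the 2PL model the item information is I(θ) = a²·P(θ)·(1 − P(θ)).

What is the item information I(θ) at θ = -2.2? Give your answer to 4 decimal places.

0.7864

P = 1/(1+e^{1.0000}) = 0.2689
P(1−P) = 0.2689 × 0.7311 = 0.1966
I = a² × P(1−P) = 2.0² × 0.1966 = 0.78645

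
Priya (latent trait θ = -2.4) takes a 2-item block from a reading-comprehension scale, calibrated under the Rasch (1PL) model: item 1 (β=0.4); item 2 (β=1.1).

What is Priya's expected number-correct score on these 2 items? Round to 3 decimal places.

0.087

P(θ) = 1 / (1 + exp(−(θ − β)))
P_1 = 1/(1+e^{2.8000}) = 0.0573
P_2 = 1/(1+e^{3.5000}) = 0.0293
E[score] = 0.0573 + 0.0293 = 0.0866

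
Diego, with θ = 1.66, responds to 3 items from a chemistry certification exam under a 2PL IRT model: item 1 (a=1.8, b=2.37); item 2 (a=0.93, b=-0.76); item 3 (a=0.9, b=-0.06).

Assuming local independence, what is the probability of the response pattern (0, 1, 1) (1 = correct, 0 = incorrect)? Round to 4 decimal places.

0.5835

P(θ) = 1 / (1 + exp(−a(θ − b)))
P_1 = 1/(1+e^{1.2780}) = 0.2179
P_2 = 1/(1+e^{-2.2506}) = 0.9047
P_3 = 1/(1+e^{-1.5480}) = 0.8246
L = (1−P_1) × P_2 × P_3 = 0.7821 × 0.9047 × 0.8246 = 0.58348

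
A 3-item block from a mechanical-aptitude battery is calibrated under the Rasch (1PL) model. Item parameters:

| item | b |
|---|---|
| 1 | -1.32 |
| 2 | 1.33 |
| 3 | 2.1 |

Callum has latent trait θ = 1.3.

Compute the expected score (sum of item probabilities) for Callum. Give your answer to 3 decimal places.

1.735

P(θ) = 1 / (1 + exp(−(θ − b)))
P_1 = 1/(1+e^{-2.6200}) = 0.9321
P_2 = 1/(1+e^{0.0300}) = 0.4925
P_3 = 1/(1+e^{0.8000}) = 0.3100
E[score] = 0.9321 + 0.4925 + 0.3100 = 1.7347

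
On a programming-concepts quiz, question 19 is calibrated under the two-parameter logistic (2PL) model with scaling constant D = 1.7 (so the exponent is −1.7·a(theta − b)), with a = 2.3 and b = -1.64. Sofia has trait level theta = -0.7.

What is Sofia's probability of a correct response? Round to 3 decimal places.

0.975

P(theta) = 1 / (1 + exp(−D·a(theta − b)))
Exponent: 1.7 × 2.3 × (-0.7 − (-1.64)) = 3.6754
1/(1 + e^{-3.6754}) = 0.9753
P = 0.9753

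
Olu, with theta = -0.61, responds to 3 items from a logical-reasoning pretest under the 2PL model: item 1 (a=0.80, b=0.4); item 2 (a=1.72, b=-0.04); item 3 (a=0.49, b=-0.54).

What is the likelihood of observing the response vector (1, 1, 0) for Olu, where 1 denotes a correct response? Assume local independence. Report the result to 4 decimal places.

P(theta) = 1 / (1 + exp(−a(theta − b)))
P_1 = 1/(1+e^{0.8080}) = 0.3083
P_2 = 1/(1+e^{0.9804}) = 0.2728
P_3 = 1/(1+e^{0.0343}) = 0.4914
L = P_1 × P_2 × (1−P_3) = 0.3083 × 0.2728 × 0.5086 = 0.04278

0.0428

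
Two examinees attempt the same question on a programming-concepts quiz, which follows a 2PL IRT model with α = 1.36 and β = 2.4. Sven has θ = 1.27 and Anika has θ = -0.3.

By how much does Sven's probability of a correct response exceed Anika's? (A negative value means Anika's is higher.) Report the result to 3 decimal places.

P(θ) = 1 / (1 + exp(−α(θ − β)))
P(Sven) = 0.1770  [exponent -1.5368]
P(Anika) = 0.0248  [exponent -3.6720]
Difference = 0.1770 − 0.0248 = 0.1522

0.152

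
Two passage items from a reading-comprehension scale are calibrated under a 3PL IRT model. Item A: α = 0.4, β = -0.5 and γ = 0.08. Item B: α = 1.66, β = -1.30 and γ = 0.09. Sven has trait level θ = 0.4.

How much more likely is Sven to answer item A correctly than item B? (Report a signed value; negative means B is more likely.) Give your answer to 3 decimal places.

-0.327

P(θ) = γ + (1 − γ) · 1 / (1 + exp(−α(θ − β)))
P_A = 0.6219
P_B = 0.9489
P_A − P_B = -0.3270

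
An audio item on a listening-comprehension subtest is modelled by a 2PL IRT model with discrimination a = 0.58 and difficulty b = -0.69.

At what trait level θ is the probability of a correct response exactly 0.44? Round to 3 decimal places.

P(θ) = 1 / (1 + exp(−a(θ − b)))
logit = ln(0.4400/0.5600) = -0.2412
θ = b + logit/(a) = -0.69 + (-0.2412)/0.5800 = -1.1058

-1.106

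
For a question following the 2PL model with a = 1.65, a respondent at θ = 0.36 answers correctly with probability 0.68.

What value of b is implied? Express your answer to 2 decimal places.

-0.10

P(θ) = 1 / (1 + exp(−a(θ − b)))
logit(0.68) = ln(0.68/0.32) = 0.7538
b = θ − logit/(a) = 0.36 − 0.7538/1.6500 = -0.0968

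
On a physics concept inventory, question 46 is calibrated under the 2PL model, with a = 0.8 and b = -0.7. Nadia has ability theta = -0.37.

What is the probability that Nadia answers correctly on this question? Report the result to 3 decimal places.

0.566

P(theta) = 1 / (1 + exp(−a(theta − b)))
Exponent: 0.8 × (-0.37 − (-0.7)) = 0.2640
1/(1 + e^{-0.2640}) = 0.5656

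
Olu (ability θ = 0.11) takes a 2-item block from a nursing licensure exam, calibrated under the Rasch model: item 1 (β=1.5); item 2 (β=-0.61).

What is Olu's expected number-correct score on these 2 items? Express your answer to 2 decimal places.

P(θ) = 1 / (1 + exp(−(θ − β)))
P_1 = 1/(1+e^{1.3900}) = 0.1994
P_2 = 1/(1+e^{-0.7200}) = 0.6726
E[score] = 0.1994 + 0.6726 = 0.8720

0.87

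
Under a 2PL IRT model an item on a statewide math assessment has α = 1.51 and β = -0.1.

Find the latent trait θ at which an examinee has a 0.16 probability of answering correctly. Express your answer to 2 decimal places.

P(θ) = 1 / (1 + exp(−α(θ − β)))
logit = ln(0.1600/0.8400) = -1.6582
θ = β + logit/(α) = -0.1 + (-1.6582)/1.5100 = -1.1982

-1.20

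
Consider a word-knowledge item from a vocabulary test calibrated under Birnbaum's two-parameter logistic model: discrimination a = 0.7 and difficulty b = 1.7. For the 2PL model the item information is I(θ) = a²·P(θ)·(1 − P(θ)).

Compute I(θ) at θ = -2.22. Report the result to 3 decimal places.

P = 1/(1+e^{2.7440}) = 0.0604
P(1−P) = 0.0604 × 0.9396 = 0.0568
I = a² × P(1−P) = 0.7² × 0.0568 = 0.02782

0.028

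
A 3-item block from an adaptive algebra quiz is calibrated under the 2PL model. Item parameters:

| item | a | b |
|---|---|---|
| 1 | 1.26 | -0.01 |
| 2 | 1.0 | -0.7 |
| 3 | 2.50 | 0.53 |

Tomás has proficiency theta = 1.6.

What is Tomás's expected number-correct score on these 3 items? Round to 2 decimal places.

2.73

P(theta) = 1 / (1 + exp(−a(theta − b)))
P_1 = 1/(1+e^{-2.0286}) = 0.8838
P_2 = 1/(1+e^{-2.3000}) = 0.9089
P_3 = 1/(1+e^{-2.6750}) = 0.9355
E[score] = 0.8838 + 0.9089 + 0.9355 = 2.7282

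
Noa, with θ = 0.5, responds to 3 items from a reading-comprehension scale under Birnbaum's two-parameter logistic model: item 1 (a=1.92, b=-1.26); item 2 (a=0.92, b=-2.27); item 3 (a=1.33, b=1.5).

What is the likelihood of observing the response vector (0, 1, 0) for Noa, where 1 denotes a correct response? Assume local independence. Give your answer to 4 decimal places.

0.0242

P(θ) = 1 / (1 + exp(−a(θ − b)))
P_1 = 1/(1+e^{-3.3792}) = 0.9670
P_2 = 1/(1+e^{-2.5484}) = 0.9275
P_3 = 1/(1+e^{1.3300}) = 0.2092
L = (1−P_1) × P_2 × (1−P_3) = 0.0330 × 0.9275 × 0.7908 = 0.02417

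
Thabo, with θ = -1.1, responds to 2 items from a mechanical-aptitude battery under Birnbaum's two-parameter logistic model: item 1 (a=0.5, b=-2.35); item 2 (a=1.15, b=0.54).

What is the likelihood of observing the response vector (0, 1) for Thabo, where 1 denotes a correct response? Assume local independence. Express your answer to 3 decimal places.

0.046

P(θ) = 1 / (1 + exp(−a(θ − b)))
P_1 = 1/(1+e^{-0.6250}) = 0.6514
P_2 = 1/(1+e^{1.8860}) = 0.1317
L = (1−P_1) × P_2 = 0.3486 × 0.1317 = 0.04592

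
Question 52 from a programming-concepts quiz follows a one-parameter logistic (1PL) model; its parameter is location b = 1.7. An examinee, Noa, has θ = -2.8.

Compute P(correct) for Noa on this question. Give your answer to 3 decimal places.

0.011

P(θ) = 1 / (1 + exp(−(θ − b)))
Exponent: (-2.8 − 1.7) = -4.5000
1/(1 + e^{4.5000}) = 0.0110
P = 0.0110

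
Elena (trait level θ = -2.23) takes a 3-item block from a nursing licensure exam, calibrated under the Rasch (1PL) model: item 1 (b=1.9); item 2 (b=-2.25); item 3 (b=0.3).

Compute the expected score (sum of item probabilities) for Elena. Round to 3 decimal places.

0.595

P(θ) = 1 / (1 + exp(−(θ − b)))
P_1 = 1/(1+e^{4.1300}) = 0.0158
P_2 = 1/(1+e^{-0.0200}) = 0.5050
P_3 = 1/(1+e^{2.5300}) = 0.0738
E[score] = 0.0158 + 0.5050 + 0.0738 = 0.5946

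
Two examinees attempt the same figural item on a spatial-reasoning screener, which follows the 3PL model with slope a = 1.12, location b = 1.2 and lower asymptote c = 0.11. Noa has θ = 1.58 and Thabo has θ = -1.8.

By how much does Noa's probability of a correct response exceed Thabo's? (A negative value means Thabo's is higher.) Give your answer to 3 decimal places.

0.508

P(θ) = c + (1 − c) · 1 / (1 + exp(−a(θ − b)))
P(Noa) = 0.6483  [exponent 0.4256]
P(Thabo) = 0.1399  [exponent -3.3600]
Difference = 0.6483 − 0.1399 = 0.5084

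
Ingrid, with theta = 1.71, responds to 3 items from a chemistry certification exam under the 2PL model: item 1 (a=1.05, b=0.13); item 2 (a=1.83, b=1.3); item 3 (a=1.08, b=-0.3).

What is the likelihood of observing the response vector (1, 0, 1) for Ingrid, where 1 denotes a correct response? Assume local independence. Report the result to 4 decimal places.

0.2419

P(theta) = 1 / (1 + exp(−a(theta − b)))
P_1 = 1/(1+e^{-1.6590}) = 0.8401
P_2 = 1/(1+e^{-0.7503}) = 0.6792
P_3 = 1/(1+e^{-2.1708}) = 0.8976
L = P_1 × (1−P_2) × P_3 = 0.8401 × 0.3208 × 0.8976 = 0.24187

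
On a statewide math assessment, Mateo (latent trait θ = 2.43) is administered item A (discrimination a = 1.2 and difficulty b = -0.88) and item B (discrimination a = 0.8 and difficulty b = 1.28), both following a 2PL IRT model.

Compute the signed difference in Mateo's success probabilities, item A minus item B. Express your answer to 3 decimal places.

P(θ) = 1 / (1 + exp(−a(θ − b)))
P_A = 0.9815
P_B = 0.7150
P_A − P_B = 0.2665

0.266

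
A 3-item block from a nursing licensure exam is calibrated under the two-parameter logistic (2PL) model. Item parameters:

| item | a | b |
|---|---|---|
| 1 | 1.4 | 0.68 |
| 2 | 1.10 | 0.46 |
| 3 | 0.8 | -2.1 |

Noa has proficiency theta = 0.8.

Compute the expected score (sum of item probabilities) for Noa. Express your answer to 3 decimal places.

P(theta) = 1 / (1 + exp(−a(theta − b)))
P_1 = 1/(1+e^{-0.1680}) = 0.5419
P_2 = 1/(1+e^{-0.3740}) = 0.5924
P_3 = 1/(1+e^{-2.3200}) = 0.9105
E[score] = 0.5419 + 0.5924 + 0.9105 = 2.0448

2.045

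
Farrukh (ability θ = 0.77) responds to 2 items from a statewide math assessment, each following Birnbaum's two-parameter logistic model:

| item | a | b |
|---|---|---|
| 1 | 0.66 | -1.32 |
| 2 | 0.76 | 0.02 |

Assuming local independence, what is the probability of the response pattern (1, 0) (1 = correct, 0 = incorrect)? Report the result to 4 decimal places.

P(θ) = 1 / (1 + exp(−a(θ − b)))
P_1 = 1/(1+e^{-1.3794}) = 0.7989
P_2 = 1/(1+e^{-0.5700}) = 0.6388
L = P_1 × (1−P_2) = 0.7989 × 0.3612 = 0.28859

0.2886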